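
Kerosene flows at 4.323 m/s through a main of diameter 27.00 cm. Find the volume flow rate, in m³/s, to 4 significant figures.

0.2475 m³/s

Q = A·v = 0.05726 m² × 4.323 m/s = 0.2475 m³/s.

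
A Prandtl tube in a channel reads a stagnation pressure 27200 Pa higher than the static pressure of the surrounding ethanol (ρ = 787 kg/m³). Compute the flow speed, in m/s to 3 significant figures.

8.31 m/s

Bernoulli between the free stream and the stagnation point: ½ρv² = P_stag − P_static.
v = √(2ΔP/ρ) = √(2·27200/787) = 8.31 m/s.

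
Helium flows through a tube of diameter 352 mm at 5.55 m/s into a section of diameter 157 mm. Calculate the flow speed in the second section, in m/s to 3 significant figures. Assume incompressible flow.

v₂ = 27.9 m/s

Mass conservation (A₁v₁ = A₂v₂) gives v₂ = 5.55 × 973/194 = 27.9 m/s.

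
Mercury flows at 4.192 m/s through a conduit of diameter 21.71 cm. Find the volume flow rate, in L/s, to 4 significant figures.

Q ≈ 155.2 L/s

Q = A·v = 0.03702 m² × 4.192 m/s = 0.1552 m³/s.
Converting: 0.1552 m³/s × 1000 = 155.2 L/s.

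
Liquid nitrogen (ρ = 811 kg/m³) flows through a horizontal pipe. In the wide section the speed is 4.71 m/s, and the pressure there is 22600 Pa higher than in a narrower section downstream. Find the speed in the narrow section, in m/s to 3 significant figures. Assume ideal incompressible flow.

8.83 m/s

With h₁ = h₂, rearranging Bernoulli gives v₂ = √(v₁² + 2ΔP/ρ).
v₂ = √(4.71² + 2·22600/811) = √(22.2 + 55.7) = 8.83 m/s.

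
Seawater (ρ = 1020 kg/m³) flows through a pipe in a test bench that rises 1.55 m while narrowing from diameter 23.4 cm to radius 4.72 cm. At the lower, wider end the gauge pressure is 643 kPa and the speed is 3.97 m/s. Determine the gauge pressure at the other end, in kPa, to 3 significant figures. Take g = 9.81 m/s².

P₂ ≈ 332 kPa

By continuity, v₂ = v₁·A₁/A₂ = 3.97·(430/70.0) = 24.4 m/s.
Applying Bernoulli between the two ends and solving for P₂: P₂ = P₁ + ½ρ(v₁² − v₂²) − ρgΔh.
P₂ = 643000 + ½·1020·(3.97² − 24.4²) − 1020·9.81·(+1.55) = 643000 + (-295000) − (15500) = 332000 Pa.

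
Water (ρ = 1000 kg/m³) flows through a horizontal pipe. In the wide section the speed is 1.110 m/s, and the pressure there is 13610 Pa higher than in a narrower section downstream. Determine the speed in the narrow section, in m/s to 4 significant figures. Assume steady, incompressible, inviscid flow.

5.334 m/s

Horizontal Bernoulli: P₁ + ½ρv₁² = P₂ + ½ρv₂², so v₂² = v₁² + 2(P₁ − P₂)/ρ.
v₂ = √(1.110² + 2·13610/1000) = √(1.232 + 27.22) = 5.334 m/s.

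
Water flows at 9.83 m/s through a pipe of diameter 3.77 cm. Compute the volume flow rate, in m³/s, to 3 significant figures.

Q ≈ 0.0110 m³/s

Q = A·v = 0.00112 m² × 9.83 m/s = 0.0110 m³/s.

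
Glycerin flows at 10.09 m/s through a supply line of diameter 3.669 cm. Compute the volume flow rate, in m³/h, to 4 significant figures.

Q = 38.40 m³/h

Q = A·v = 0.001057 m² × 10.09 m/s = 0.01067 m³/s.
Converting: 0.01067 m³/s × 3600 = 38.40 m³/h.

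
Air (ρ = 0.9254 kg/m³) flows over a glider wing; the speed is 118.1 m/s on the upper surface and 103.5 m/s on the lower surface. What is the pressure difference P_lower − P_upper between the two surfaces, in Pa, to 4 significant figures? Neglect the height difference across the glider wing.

ΔP = 1497 Pa

With negligible Δh, P + ½ρv² is constant, so P_low − P_up = ½ρ(v_up² − v_low²).
ΔP = ½·0.9254·(118.1² − 103.5²) = 1497 Pa.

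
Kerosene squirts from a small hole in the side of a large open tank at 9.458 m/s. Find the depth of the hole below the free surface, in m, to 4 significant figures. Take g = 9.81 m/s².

h ≈ 4.559 m

For a small hole in a large open tank, ½v² = gh, giving h = v²/(2g).
h = 9.458²/(2·9.81) = 89.45/19.62 = 4.559 m.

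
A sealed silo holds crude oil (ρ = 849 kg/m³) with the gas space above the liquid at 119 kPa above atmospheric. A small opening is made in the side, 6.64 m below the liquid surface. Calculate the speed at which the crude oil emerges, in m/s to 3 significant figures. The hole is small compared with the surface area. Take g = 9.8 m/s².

Take point 1 at the surface (v₁ ≈ 0) and point 2 at the hole (at atmospheric pressure). Bernoulli: P₁ + ρg h = P_atm + ½ρv₂².
With P₁ − P_atm = 119000 Pa, v₂ = √(2gh + 2ΔP/ρ) = √(2·9.8·6.64 + 2·119000/849) = 20.3 m/s.

v ≈ 20.3 m/s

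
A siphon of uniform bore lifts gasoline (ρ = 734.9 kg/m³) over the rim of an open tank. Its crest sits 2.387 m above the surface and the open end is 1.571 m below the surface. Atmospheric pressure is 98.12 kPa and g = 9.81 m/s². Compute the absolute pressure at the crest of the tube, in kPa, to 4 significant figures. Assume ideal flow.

P_top = 69.59 kPa

Bernoulli surface→outlet gives ½v² = g·h_out, so v = √(2·9.81·1.571) = 5.552 m/s.
The bore is uniform, so the speed at the crest is the same v. Bernoulli surface→crest: P_atm = P_top + ½ρv² + ρg·h_top.
P_top = 98120 − ½·734.9·5.552² − 734.9·9.81·2.387 = 69590 Pa.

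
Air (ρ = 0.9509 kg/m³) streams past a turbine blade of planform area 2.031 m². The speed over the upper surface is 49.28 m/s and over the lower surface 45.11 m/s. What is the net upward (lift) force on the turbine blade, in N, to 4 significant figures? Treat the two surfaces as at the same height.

F = 380.1 N

From P + ½ρv² = const at equal height, P_low − P_up = ½ρ(v_up² − v_low²).
ΔP = ½·0.9509·(49.28² − 45.11²) = 187.1 Pa.
Lift = ΔP · A = 187.1 × 2.031 = 380.1 N.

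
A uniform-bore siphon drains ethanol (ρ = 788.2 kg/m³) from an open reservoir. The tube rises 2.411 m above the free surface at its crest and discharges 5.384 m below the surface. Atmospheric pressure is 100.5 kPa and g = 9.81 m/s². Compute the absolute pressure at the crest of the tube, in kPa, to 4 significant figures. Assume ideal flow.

The outlet speed comes from Torricelli: v = √(2g·5.384) = 10.28 m/s.
Continuity keeps v the same throughout the tube; from surface to crest, P_atm + 0 = P_top + ½ρv² + ρg·h_top.
P_top = 100500 − ½·788.2·10.28² − 788.2·9.81·2.411 = 40230 Pa.

40.23 kPa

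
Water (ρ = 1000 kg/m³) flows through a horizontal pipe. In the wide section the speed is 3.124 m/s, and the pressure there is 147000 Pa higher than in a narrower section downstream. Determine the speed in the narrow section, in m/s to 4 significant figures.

Horizontal Bernoulli: P₁ + ½ρv₁² = P₂ + ½ρv₂², so v₂² = v₁² + 2(P₁ − P₂)/ρ.
v₂ = √(3.124² + 2·147000/1000) = √(9.759 + 294.0) = 17.43 m/s.

17.43 m/s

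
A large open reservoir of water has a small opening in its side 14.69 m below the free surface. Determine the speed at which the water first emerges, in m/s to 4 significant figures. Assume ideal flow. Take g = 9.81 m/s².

v ≈ 16.98 m/s

Torricelli's result v = √(2gh) gives v = √(2·9.81·14.69) = 16.98 m/s.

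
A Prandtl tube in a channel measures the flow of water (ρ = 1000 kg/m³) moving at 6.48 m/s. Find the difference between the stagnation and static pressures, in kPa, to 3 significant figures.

The dynamic pressure equals the rise in static pressure at the stagnation point: ΔP = ½ρv².
ΔP = ½·1000·6.48² = 21000 Pa.

21.0 kPa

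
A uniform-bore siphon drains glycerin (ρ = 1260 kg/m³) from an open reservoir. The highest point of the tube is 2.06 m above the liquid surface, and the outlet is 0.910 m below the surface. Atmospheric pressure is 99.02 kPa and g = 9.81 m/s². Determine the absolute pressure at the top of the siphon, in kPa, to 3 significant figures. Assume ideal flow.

Bernoulli surface→outlet gives ½v² = g·h_out, so v = √(2·9.81·0.910) = 4.23 m/s.
With constant cross-section the crest speed equals v; applying Bernoulli from the surface up to the crest, P_top = P_atm − ½ρv² − ρg·h_top.
P_top = 99020 − ½·1260·4.23² − 1260·9.81·2.06 = 62300 Pa.

P_top ≈ 62.3 kPa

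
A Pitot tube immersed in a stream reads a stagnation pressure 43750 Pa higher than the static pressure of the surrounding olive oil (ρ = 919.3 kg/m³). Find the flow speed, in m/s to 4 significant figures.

The dynamic pressure equals the rise in static pressure at the stagnation point: ΔP = ½ρv².
v = √(2ΔP/ρ) = √(2·43750/919.3) = 9.756 m/s.

9.756 m/s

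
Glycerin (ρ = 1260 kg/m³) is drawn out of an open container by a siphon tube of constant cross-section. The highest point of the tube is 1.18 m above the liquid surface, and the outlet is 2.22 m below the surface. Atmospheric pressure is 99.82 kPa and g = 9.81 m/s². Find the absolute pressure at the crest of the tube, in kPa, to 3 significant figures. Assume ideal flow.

From the surface to the outlet (both open to atmosphere, surface at rest): v = √(2g·h_out) = √(2·9.81·2.22) = 6.60 m/s.
With constant cross-section the crest speed equals v; applying Bernoulli from the surface up to the crest, P_top = P_atm − ½ρv² − ρg·h_top.
P_top = 99820 − ½·1260·6.60² − 1260·9.81·1.18 = 57800 Pa.

P_top = 57.8 kPa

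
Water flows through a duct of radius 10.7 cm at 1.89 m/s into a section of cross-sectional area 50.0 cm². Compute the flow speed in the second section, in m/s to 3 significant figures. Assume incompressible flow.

v₂ ≈ 13.6 m/s

The volume flow rate is constant, so v₂ = (A₁/A₂)v₁ = (360/50.0)·1.89 = 13.6 m/s.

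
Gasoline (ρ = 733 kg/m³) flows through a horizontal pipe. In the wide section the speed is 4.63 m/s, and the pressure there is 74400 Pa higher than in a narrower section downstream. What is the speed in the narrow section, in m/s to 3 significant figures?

Horizontal Bernoulli: P₁ + ½ρv₁² = P₂ + ½ρv₂², so v₂² = v₁² + 2(P₁ − P₂)/ρ.
v₂ = √(4.63² + 2·74400/733) = √(21.4 + 203) = 15.0 m/s.

15.0 m/s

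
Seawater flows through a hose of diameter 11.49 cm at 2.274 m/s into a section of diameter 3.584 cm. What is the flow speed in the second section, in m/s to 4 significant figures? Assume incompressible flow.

v₂ = 23.37 m/s

Mass conservation (A₁v₁ = A₂v₂) gives v₂ = 2.274 × 103.7/10.09 = 23.37 m/s.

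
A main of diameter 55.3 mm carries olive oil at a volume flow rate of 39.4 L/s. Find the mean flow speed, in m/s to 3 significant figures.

Q = 39.4 L/s = 0.0394 m³/s.
v = Q/A = 0.0394 / 0.00240 = 16.4 m/s.

v = 16.4 m/s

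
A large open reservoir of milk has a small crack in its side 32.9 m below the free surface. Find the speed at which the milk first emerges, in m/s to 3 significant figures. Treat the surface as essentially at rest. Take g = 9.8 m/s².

The surface is effectively still and both ends are open, so ½v² = gh and v = √(2·9.8·32.9) = 25.4 m/s.

25.4 m/s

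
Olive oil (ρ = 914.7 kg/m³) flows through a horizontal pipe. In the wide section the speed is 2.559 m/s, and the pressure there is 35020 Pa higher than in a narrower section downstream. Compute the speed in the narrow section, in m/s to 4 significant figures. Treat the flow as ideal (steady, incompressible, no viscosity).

With h₁ = h₂, rearranging Bernoulli gives v₂ = √(v₁² + 2ΔP/ρ).
v₂ = √(2.559² + 2·35020/914.7) = √(6.548 + 76.57) = 9.117 m/s.

v₂ = 9.117 m/s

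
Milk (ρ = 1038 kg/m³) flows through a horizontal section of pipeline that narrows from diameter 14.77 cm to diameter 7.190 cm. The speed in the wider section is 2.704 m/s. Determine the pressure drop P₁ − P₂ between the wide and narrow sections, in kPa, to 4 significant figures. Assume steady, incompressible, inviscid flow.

ΔP ≈ 63.78 kPa

Continuity gives A₁v₁ = A₂v₂, so v₂ = (171.3 cm²)/(40.60 cm²) × 2.704 m/s = 11.41 m/s.
The pipe is horizontal, so Bernoulli reduces to P₁ + ½ρv₁² = P₂ + ½ρv₂².
P₁ − P₂ = ½·1038·(11.41² − 2.704²) = ½·1038·122.9 = 63780 Pa.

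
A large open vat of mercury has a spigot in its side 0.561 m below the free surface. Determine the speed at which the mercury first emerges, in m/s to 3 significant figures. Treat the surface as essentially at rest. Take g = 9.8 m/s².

Bernoulli from surface to hole (P equal, v_surface ≈ 0): v = √(2gh) = √(2×9.8×0.561) = 3.32 m/s.

v = 3.32 m/s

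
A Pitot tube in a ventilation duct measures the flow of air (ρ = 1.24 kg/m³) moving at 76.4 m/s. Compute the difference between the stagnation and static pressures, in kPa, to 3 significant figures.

ΔP ≈ 3.62 kPa

The dynamic pressure equals the rise in static pressure at the stagnation point: ΔP = ½ρv².
ΔP = ½·1.24·76.4² = 3620 Pa.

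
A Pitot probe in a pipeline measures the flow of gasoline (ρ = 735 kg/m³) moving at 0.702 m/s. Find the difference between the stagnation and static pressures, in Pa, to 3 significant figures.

ΔP = 181 Pa

At the stagnation point the flow is brought to rest, so Bernoulli gives P_stag − P_static = ½ρv².
ΔP = ½·735·0.702² = 181 Pa.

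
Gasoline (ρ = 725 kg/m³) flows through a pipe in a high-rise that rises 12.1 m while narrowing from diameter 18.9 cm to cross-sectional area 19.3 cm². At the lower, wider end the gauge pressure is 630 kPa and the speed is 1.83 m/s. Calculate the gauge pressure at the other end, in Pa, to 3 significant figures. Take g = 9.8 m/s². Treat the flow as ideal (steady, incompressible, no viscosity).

The volume flow rate is constant, so v₂ = (A₁/A₂)v₁ = (281/19.3)·1.83 = 26.6 m/s.
Bernoulli: P₁ + ½ρv₁² + ρg h₁ = P₂ + ½ρv₂² + ρg h₂, so P₂ = P₁ + ½ρ(v₁² − v₂²) − ρg(h₂ − h₁).
P₂ = 630000 + ½·725·(1.83² − 26.6²) − 725·9.8·(+12.1) = 630000 + (-255000) − (86000) = 289000 Pa.

P₂ ≈ 289000 Pa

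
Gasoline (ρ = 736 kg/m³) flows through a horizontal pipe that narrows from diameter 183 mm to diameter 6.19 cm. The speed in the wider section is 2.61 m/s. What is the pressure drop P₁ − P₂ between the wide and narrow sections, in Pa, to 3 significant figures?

Continuity gives A₁v₁ = A₂v₂, so v₂ = (263 cm²)/(30.1 cm²) × 2.61 m/s = 22.8 m/s.
The pipe is horizontal, so Bernoulli reduces to P₁ + ½ρv₁² = P₂ + ½ρv₂².
P₁ − P₂ = ½·736·(22.8² − 2.61²) = ½·736·514 = 189000 Pa.

ΔP ≈ 189000 Pa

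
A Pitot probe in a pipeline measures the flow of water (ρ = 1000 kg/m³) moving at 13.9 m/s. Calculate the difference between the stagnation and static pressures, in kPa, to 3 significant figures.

ΔP ≈ 96.6 kPa

The dynamic pressure equals the rise in static pressure at the stagnation point: ΔP = ½ρv².
ΔP = ½·1000·13.9² = 96600 Pa.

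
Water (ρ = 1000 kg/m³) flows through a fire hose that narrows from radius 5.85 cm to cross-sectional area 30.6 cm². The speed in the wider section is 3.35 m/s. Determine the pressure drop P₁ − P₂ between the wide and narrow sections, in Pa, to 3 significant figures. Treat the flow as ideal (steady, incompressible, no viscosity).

ΔP ≈ 63700 Pa

By continuity, v₂ = v₁·A₁/A₂ = 3.35·(108/30.6) = 11.8 m/s.
The pipe is horizontal, so Bernoulli reduces to P₁ + ½ρv₁² = P₂ + ½ρv₂².
P₁ − P₂ = ½·1000·(11.8² − 3.35²) = ½·1000·127 = 63700 Pa.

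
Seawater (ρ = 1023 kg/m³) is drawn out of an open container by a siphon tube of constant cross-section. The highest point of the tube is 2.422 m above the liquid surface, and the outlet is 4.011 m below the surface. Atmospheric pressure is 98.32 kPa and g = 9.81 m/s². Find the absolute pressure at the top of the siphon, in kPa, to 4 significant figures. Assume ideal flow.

33.76 kPa

From the surface to the outlet (both open to atmosphere, surface at rest): v = √(2g·h_out) = √(2·9.81·4.011) = 8.871 m/s.
The bore is uniform, so the speed at the crest is the same v. Bernoulli surface→crest: P_atm = P_top + ½ρv² + ρg·h_top.
P_top = 98320 − ½·1023·8.871² − 1023·9.81·2.422 = 33760 Pa.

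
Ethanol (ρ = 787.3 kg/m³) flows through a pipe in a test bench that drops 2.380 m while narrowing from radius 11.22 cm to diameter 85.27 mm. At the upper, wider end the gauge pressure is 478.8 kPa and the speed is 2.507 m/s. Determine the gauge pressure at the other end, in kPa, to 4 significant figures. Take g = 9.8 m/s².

P₂ = 381.0 kPa

Mass conservation (A₁v₁ = A₂v₂) gives v₂ = 2.507 × 395.5/57.11 = 17.36 m/s.
Applying Bernoulli between the two ends and solving for P₂: P₂ = P₁ + ½ρ(v₁² − v₂²) − ρgΔh.
P₂ = 478800 + ½·787.3·(2.507² − 17.36²) − 787.3·9.8·(−2.380) = 478800 + (-116200) − (-18360) = 381000 Pa.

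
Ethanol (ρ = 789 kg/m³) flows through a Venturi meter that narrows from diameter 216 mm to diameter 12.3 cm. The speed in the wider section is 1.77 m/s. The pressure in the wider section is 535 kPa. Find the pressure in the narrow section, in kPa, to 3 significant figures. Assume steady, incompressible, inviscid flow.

P₂ ≈ 524 kPa

By continuity, v₂ = v₁·A₁/A₂ = 1.77·(366/119) = 5.46 m/s.
Bernoulli (h₁ = h₂): P₁ − P₂ = ½ρ(v₂² − v₁²).
P₂ = P₁ − ½ρ(v₂² − v₁²) = 535000 − ½·789·(5.46² − 1.77²) = 535000 − 10500 = 524000 Pa.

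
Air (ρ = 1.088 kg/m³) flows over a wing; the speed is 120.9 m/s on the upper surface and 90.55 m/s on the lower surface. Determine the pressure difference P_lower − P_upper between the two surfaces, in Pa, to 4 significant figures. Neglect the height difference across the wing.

The pressure is lower where the speed is higher: ΔP = ½ρ(v_up² − v_low²).
ΔP = ½·1.088·(120.9² − 90.55²) = 3491 Pa.

ΔP ≈ 3491 Pa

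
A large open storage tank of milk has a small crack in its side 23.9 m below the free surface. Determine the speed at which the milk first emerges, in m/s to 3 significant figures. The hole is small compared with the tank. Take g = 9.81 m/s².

v = 21.7 m/s

Torricelli's result v = √(2gh) gives v = √(2·9.81·23.9) = 21.7 m/s.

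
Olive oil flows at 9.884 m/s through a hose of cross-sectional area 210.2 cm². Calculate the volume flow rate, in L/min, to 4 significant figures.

Q = A·v = 0.02102 m² × 9.884 m/s = 0.2078 m³/s.
Converting: 0.2078 m³/s × 60000 = 12470 L/min.

Q = 12470 L/min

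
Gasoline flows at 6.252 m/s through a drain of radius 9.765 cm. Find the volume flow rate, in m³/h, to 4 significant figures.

Q = A·v = 0.02996 m² × 6.252 m/s = 0.1873 m³/s.
Converting: 0.1873 m³/s × 3600 = 674.2 m³/h.

Q ≈ 674.2 m³/h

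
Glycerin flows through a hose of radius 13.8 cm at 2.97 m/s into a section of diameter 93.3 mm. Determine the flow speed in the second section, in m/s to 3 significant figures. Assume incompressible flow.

26.0 m/s

The volume flow rate is constant, so v₂ = (A₁/A₂)v₁ = (598/68.4)·2.97 = 26.0 m/s.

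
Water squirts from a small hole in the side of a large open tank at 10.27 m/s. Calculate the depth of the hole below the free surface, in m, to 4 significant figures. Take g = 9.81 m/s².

Inverting v = √(2gh) gives h = v² / 2g.
h = 10.27²/(2·9.81) = 105.5/19.62 = 5.376 m.

h ≈ 5.376 m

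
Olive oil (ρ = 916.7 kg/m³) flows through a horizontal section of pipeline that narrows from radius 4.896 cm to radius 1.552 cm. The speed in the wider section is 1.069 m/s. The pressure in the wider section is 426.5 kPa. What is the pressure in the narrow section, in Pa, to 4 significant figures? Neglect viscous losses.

P₂ = 375100 Pa

Mass conservation (A₁v₁ = A₂v₂) gives v₂ = 1.069 × 75.31/7.567 = 10.64 m/s.
With no height change, Bernoulli's equation is P₁ + ½ρv₁² = P₂ + ½ρv₂².
P₂ = P₁ − ½ρ(v₂² − v₁²) = 426500 − ½·916.7·(10.64² − 1.069²) = 426500 − 51350 = 375100 Pa.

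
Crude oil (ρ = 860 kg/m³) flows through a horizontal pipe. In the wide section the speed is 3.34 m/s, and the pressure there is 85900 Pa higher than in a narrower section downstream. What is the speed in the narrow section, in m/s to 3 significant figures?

v₂ ≈ 14.5 m/s

Along the level pipe P + ½ρv² is conserved, hence v₂² = v₁² + 2(P₁ − P₂)/ρ.
v₂ = √(3.34² + 2·85900/860) = √(11.2 + 200) = 14.5 m/s.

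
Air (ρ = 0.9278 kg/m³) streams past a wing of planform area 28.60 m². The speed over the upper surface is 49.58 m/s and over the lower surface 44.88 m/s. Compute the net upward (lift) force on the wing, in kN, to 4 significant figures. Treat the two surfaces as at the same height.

5.890 kN

With equal heights on the two surfaces, Bernoulli gives P_lower − P_upper = ½ρ(v_upper² − v_lower²).
ΔP = ½·0.9278·(49.58² − 44.88²) = 206.0 Pa.
Lift = ΔP · A = 206.0 × 28.60 = 5890 N.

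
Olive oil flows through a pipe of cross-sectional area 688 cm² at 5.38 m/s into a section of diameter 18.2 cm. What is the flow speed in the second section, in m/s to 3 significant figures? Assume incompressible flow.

v₂ ≈ 14.2 m/s

Mass conservation (A₁v₁ = A₂v₂) gives v₂ = 5.38 × 688/260 = 14.2 m/s.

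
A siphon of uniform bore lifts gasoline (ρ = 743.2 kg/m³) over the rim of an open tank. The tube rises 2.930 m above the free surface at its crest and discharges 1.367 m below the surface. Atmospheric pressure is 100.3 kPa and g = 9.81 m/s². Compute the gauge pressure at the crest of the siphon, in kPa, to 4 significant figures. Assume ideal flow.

P_gauge ≈ -31.33 kPa

From the surface to the outlet (both open to atmosphere, surface at rest): v = √(2g·h_out) = √(2·9.81·1.367) = 5.179 m/s.
With constant cross-section the crest speed equals v; applying Bernoulli from the surface up to the crest, P_top = P_atm − ½ρv² − ρg·h_top.
P_top = 100300 − ½·743.2·5.179² − 743.2·9.81·2.930 = 68970 Pa. So P_gauge = P_top − P_atm = -31330 Pa.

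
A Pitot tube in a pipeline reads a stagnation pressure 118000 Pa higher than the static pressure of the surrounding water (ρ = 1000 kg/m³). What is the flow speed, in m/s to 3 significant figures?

v = 15.4 m/s

At the stagnation point the flow is brought to rest, so Bernoulli gives P_stag − P_static = ½ρv².
v = √(2ΔP/ρ) = √(2·118000/1000) = 15.4 m/s.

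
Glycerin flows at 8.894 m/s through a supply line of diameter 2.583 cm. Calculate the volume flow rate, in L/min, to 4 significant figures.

Q = A·v = 0.0005240 m² × 8.894 m/s = 0.004661 m³/s.
Converting: 0.004661 m³/s × 60000 = 279.6 L/min.

279.6 L/min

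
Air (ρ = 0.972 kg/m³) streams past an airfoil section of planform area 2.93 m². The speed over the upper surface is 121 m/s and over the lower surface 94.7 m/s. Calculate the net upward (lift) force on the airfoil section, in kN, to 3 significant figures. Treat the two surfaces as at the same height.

F ≈ 8.08 kN

From P + ½ρv² = const at equal height, P_low − P_up = ½ρ(v_up² − v_low²).
ΔP = ½·0.972·(121² − 94.7²) = 2760 Pa.
Lift = ΔP · A = 2760 × 2.93 = 8080 N.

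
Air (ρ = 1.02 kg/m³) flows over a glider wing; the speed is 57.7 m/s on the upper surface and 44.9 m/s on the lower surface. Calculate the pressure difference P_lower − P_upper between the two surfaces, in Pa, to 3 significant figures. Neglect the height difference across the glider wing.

ΔP ≈ 670 Pa

Bernoulli (same height): P_lower − P_upper = ½ρ(v_upper² − v_lower²).
ΔP = ½·1.02·(57.7² − 44.9²) = 670 Pa.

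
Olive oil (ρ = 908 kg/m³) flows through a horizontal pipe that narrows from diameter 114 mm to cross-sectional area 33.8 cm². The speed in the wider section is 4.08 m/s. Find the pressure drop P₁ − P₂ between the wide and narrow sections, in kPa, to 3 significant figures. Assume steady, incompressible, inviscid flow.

Mass conservation (A₁v₁ = A₂v₂) gives v₂ = 4.08 × 102/33.8 = 12.3 m/s.
With no height change, Bernoulli's equation is P₁ + ½ρv₁² = P₂ + ½ρv₂².
P₁ − P₂ = ½·908·(12.3² − 4.08²) = ½·908·135 = 61400 Pa.

ΔP ≈ 61.4 kPa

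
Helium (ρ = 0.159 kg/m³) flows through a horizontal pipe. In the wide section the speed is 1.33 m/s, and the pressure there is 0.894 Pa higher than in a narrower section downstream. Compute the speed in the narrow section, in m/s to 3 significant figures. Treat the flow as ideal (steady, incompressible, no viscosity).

Horizontal Bernoulli: P₁ + ½ρv₁² = P₂ + ½ρv₂², so v₂² = v₁² + 2(P₁ − P₂)/ρ.
v₂ = √(1.33² + 2·0.894/0.159) = √(1.77 + 11.2) = 3.61 m/s.

v₂ ≈ 3.61 m/s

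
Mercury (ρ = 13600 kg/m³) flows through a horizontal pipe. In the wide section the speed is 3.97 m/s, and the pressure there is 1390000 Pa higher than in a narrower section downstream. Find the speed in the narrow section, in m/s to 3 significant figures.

With h₁ = h₂, rearranging Bernoulli gives v₂ = √(v₁² + 2ΔP/ρ).
v₂ = √(3.97² + 2·1390000/13600) = √(15.8 + 204) = 14.8 m/s.

v₂ ≈ 14.8 m/s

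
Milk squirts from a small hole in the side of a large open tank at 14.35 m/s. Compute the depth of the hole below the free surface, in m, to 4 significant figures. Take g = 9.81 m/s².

For a small hole in a large open tank, ½v² = gh, giving h = v²/(2g).
h = 14.35²/(2·9.81) = 205.9/19.62 = 10.50 m.

10.50 m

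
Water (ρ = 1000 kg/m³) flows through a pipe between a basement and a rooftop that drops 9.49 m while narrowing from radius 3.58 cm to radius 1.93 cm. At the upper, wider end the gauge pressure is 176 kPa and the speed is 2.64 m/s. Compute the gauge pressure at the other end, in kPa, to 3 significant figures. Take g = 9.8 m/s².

231 kPa

Mass conservation (A₁v₁ = A₂v₂) gives v₂ = 2.64 × 40.3/11.7 = 9.08 m/s.
Applying Bernoulli between the two ends and solving for P₂: P₂ = P₁ + ½ρ(v₁² − v₂²) − ρgΔh.
P₂ = 176000 + ½·1000·(2.64² − 9.08²) − 1000·9.8·(−9.49) = 176000 + (-37800) − (-93000) = 231000 Pa.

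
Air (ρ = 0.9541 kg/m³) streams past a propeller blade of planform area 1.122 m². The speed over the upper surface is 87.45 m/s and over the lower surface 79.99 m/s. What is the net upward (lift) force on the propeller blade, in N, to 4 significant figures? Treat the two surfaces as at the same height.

F ≈ 668.6 N

The faster flow above has the lower pressure; Bernoulli (same height) gives ΔP = ½ρ(v_up² − v_low²).
ΔP = ½·0.9541·(87.45² − 79.99²) = 595.9 Pa.
Lift = ΔP · A = 595.9 × 1.122 = 668.6 N.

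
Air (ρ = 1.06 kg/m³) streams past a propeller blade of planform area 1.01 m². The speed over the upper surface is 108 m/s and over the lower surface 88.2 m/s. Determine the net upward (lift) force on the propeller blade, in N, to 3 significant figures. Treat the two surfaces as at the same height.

The faster flow above has the lower pressure; Bernoulli (same height) gives ΔP = ½ρ(v_up² − v_low²).
ΔP = ½·1.06·(108² − 88.2²) = 2060 Pa.
Lift = ΔP · A = 2060 × 1.01 = 2080 N.

F ≈ 2080 N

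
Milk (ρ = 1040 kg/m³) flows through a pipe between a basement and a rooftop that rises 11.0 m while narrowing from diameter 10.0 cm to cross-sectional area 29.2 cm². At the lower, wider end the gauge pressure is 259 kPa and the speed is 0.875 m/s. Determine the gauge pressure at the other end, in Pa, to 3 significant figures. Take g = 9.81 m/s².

Mass conservation (A₁v₁ = A₂v₂) gives v₂ = 0.875 × 78.5/29.2 = 2.35 m/s.
Bernoulli: P₁ + ½ρv₁² + ρg h₁ = P₂ + ½ρv₂² + ρg h₂, so P₂ = P₁ + ½ρ(v₁² − v₂²) − ρg(h₂ − h₁).
P₂ = 259000 + ½·1040·(0.875² − 2.35²) − 1040·9.81·(+11.0) = 259000 + (-2480) − (112000) = 144000 Pa.

144000 Pa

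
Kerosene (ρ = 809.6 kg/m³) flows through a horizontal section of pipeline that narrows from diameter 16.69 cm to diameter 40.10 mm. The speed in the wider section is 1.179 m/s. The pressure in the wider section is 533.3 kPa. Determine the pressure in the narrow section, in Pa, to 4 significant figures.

365000 Pa

Continuity gives A₁v₁ = A₂v₂, so v₂ = (218.8 cm²)/(12.63 cm²) × 1.179 m/s = 20.42 m/s.
Along the horizontal streamline, P + ½ρv² is constant.
P₂ = P₁ − ½ρ(v₂² − v₁²) = 533300 − ½·809.6·(20.42² − 1.179²) = 533300 − 168300 = 365000 Pa.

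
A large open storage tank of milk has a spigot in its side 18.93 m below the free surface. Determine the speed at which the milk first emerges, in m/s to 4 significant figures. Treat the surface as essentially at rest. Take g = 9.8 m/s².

v = 19.26 m/s

With the surface at rest and both surface and jet at atmospheric pressure, Bernoulli gives ρg h = ½ρv², so v = √(2gh) = √(2·9.8·18.93) = 19.26 m/s.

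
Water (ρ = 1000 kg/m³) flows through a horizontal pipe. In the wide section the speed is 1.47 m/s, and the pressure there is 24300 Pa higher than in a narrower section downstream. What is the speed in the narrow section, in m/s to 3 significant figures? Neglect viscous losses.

7.12 m/s

Along the level pipe P + ½ρv² is conserved, hence v₂² = v₁² + 2(P₁ − P₂)/ρ.
v₂ = √(1.47² + 2·24300/1000) = √(2.16 + 48.6) = 7.12 m/s.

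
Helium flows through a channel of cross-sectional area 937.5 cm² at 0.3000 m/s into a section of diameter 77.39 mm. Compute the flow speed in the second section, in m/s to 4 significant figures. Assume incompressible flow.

By continuity, v₂ = v₁·A₁/A₂ = 0.3000·(937.5/47.04) = 5.979 m/s.

5.979 m/s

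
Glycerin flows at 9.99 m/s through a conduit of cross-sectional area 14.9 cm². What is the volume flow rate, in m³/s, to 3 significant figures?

Q ≈ 0.0149 m³/s

Q = A·v = 0.00149 m² × 9.99 m/s = 0.0149 m³/s.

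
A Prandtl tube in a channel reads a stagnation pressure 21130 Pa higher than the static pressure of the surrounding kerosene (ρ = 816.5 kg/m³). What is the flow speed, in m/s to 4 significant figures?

The dynamic pressure equals the rise in static pressure at the stagnation point: ΔP = ½ρv².
v = √(2ΔP/ρ) = √(2·21130/816.5) = 7.194 m/s.

7.194 m/s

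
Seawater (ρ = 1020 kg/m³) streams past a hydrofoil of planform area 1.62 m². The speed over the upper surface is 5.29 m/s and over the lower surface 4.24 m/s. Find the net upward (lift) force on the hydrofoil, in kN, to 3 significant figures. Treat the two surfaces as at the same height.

F ≈ 8.27 kN

With equal heights on the two surfaces, Bernoulli gives P_lower − P_upper = ½ρ(v_upper² − v_lower²).
ΔP = ½·1020·(5.29² − 4.24²) = 5100 Pa.
Lift = ΔP · A = 5100 × 1.62 = 8270 N.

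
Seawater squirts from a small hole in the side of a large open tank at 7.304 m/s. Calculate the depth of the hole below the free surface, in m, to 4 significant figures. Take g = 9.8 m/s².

Inverting v = √(2gh) gives h = v² / 2g.
h = 7.304²/(2·9.8) = 53.35/19.60 = 2.722 m.

h ≈ 2.722 m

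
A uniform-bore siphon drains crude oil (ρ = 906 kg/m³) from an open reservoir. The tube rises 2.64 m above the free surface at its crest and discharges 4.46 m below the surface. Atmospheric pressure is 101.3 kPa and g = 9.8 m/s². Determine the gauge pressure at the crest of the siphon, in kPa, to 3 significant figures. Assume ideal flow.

From the surface to the outlet (both open to atmosphere, surface at rest): v = √(2g·h_out) = √(2·9.8·4.46) = 9.35 m/s.
The bore is uniform, so the speed at the crest is the same v. Bernoulli surface→crest: P_atm = P_top + ½ρv² + ρg·h_top.
P_top = 101300 − ½·906·9.35² − 906·9.8·2.64 = 38300 Pa. So P_gauge = P_top − P_atm = -63000 Pa.

P_gauge ≈ -63.0 kPa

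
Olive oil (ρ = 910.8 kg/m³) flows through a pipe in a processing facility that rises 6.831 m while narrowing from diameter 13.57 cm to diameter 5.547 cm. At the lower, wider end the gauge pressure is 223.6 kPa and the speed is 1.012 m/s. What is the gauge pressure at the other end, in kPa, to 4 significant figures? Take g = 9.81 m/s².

The volume flow rate is constant, so v₂ = (A₁/A₂)v₁ = (144.6/24.17)·1.012 = 6.057 m/s.
Applying Bernoulli between the two ends and solving for P₂: P₂ = P₁ + ½ρ(v₁² − v₂²) − ρgΔh.
P₂ = 223600 + ½·910.8·(1.012² − 6.057²) − 910.8·9.81·(+6.831) = 223600 + (-16240) − (61030) = 146300 Pa.

P₂ ≈ 146.3 kPa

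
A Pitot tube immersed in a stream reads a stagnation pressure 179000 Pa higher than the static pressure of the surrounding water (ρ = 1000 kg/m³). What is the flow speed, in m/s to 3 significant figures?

At the stagnation point the flow is brought to rest, so Bernoulli gives P_stag − P_static = ½ρv².
v = √(2ΔP/ρ) = √(2·179000/1000) = 18.9 m/s.

v = 18.9 m/s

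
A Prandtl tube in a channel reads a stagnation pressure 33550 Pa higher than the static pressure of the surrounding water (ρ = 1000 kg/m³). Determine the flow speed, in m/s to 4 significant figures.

v = 8.191 m/s

Bernoulli between the free stream and the stagnation point: ½ρv² = P_stag − P_static.
v = √(2ΔP/ρ) = √(2·33550/1000) = 8.191 m/s.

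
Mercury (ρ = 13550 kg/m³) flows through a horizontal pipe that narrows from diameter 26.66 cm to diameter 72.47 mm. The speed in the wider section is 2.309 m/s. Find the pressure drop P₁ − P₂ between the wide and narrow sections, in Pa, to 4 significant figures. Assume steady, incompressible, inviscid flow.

6579000 Pa

Mass conservation (A₁v₁ = A₂v₂) gives v₂ = 2.309 × 558.2/41.25 = 31.25 m/s.
With no height change, Bernoulli's equation is P₁ + ½ρv₁² = P₂ + ½ρv₂².
P₁ − P₂ = ½·13550·(31.25² − 2.309²) = ½·13550·971.1 = 6579000 Pa.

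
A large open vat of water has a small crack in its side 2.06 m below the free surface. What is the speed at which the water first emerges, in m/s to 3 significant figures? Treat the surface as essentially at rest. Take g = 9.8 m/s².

With the surface at rest and both surface and jet at atmospheric pressure, Bernoulli gives ρg h = ½ρv², so v = √(2gh) = √(2·9.8·2.06) = 6.35 m/s.

6.35 m/s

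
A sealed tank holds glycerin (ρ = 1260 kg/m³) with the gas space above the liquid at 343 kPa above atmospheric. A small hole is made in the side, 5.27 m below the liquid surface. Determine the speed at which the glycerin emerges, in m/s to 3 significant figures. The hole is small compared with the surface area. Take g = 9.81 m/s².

Take point 1 at the surface (v₁ ≈ 0) and point 2 at the hole (at atmospheric pressure). Bernoulli: P₁ + ρg h = P_atm + ½ρv₂².
With P₁ − P_atm = 343000 Pa, v₂ = √(2gh + 2ΔP/ρ) = √(2·9.81·5.27 + 2·343000/1260) = 25.5 m/s.

v = 25.5 m/s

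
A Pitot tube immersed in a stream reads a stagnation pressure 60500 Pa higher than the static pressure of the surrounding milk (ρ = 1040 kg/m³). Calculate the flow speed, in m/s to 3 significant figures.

v ≈ 10.8 m/s

Bernoulli between the free stream and the stagnation point: ½ρv² = P_stag − P_static.
v = √(2ΔP/ρ) = √(2·60500/1040) = 10.8 m/s.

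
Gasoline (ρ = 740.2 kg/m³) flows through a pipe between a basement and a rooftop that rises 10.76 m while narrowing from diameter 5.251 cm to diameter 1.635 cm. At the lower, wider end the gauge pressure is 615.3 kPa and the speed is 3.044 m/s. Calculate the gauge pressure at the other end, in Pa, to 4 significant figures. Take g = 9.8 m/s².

By continuity, v₂ = v₁·A₁/A₂ = 3.044·(21.66/2.100) = 31.40 m/s.
Bernoulli: P₁ + ½ρv₁² + ρg h₁ = P₂ + ½ρv₂² + ρg h₂, so P₂ = P₁ + ½ρ(v₁² − v₂²) − ρg(h₂ − h₁).
P₂ = 615300 + ½·740.2·(3.044² − 31.40²) − 740.2·9.8·(+10.76) = 615300 + (-361400) − (78050) = 175800 Pa.

P₂ ≈ 175800 Pa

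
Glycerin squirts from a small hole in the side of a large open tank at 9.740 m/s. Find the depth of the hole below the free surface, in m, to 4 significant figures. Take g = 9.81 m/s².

h ≈ 4.835 m

Torricelli: v = √(2gh), so h = v²/(2g).
h = 9.740²/(2·9.81) = 94.87/19.62 = 4.835 m.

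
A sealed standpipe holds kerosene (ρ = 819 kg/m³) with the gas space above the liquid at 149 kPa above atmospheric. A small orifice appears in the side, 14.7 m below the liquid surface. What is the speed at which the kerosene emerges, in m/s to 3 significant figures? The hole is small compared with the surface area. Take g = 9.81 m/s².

Take point 1 at the surface (v₁ ≈ 0) and point 2 at the hole (at atmospheric pressure). Bernoulli: P₁ + ρg h = P_atm + ½ρv₂².
With P₁ − P_atm = 149000 Pa, v₂ = √(2gh + 2ΔP/ρ) = √(2·9.81·14.7 + 2·149000/819) = 25.5 m/s.

25.5 m/s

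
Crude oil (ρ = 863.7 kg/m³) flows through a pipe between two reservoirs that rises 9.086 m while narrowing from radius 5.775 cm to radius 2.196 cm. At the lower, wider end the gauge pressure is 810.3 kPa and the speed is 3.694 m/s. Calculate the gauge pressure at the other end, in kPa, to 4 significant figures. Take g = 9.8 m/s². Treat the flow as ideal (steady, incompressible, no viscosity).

P₂ = 457.4 kPa

By continuity, v₂ = v₁·A₁/A₂ = 3.694·(104.8/15.15) = 25.55 m/s.
Bernoulli: P₁ + ½ρv₁² + ρg h₁ = P₂ + ½ρv₂² + ρg h₂, so P₂ = P₁ + ½ρ(v₁² − v₂²) − ρg(h₂ − h₁).
P₂ = 810300 + ½·863.7·(3.694² − 25.55²) − 863.7·9.8·(+9.086) = 810300 + (-275900) − (76910) = 457400 Pa.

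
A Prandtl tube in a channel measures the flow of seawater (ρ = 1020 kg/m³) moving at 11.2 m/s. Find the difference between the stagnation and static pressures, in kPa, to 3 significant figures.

ΔP ≈ 64.0 kPa

At the stagnation point the flow is brought to rest, so Bernoulli gives P_stag − P_static = ½ρv².
ΔP = ½·1020·11.2² = 64000 Pa.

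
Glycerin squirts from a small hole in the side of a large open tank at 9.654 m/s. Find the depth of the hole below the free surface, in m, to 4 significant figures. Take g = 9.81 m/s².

For a small hole in a large open tank, ½v² = gh, giving h = v²/(2g).
h = 9.654²/(2·9.81) = 93.20/19.62 = 4.750 m.

h ≈ 4.750 m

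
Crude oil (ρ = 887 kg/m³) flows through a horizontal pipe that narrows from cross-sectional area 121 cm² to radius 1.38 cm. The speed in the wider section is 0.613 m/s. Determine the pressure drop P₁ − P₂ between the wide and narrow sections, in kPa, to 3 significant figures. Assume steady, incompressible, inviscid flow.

ΔP = 68.0 kPa

The volume flow rate is constant, so v₂ = (A₁/A₂)v₁ = (121/5.98)·0.613 = 12.4 m/s.
Along the horizontal streamline, P + ½ρv² is constant.
P₁ − P₂ = ½·887·(12.4² − 0.613²) = ½·887·153 = 68000 Pa.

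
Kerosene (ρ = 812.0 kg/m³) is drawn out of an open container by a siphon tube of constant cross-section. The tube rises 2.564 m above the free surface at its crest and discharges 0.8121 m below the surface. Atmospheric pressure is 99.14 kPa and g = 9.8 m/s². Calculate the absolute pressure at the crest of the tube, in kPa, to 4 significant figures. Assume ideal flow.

Bernoulli surface→outlet gives ½v² = g·h_out, so v = √(2·9.8·0.8121) = 3.990 m/s.
Continuity keeps v the same throughout the tube; from surface to crest, P_atm + 0 = P_top + ½ρv² + ρg·h_top.
P_top = 99140 − ½·812.0·3.990² − 812.0·9.8·2.564 = 72270 Pa.

72.27 kPa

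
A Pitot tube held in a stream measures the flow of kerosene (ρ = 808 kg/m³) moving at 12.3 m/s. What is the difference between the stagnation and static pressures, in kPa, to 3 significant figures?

Bernoulli between the free stream and the stagnation point: ½ρv² = P_stag − P_static.
ΔP = ½·808·12.3² = 61100 Pa.

61.1 kPa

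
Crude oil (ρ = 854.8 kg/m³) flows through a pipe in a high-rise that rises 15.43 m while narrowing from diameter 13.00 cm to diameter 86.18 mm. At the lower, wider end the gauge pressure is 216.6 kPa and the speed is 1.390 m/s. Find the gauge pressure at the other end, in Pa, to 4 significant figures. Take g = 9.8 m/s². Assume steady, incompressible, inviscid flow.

The volume flow rate is constant, so v₂ = (A₁/A₂)v₁ = (132.7/58.33)·1.390 = 3.163 m/s.
Energy conservation along the streamline gives P₂ = P₁ − ½ρ(v₂² − v₁²) − ρg(h₂ − h₁).
P₂ = 216600 + ½·854.8·(1.390² − 3.163²) − 854.8·9.8·(+15.43) = 216600 + (-3450) − (129300) = 83890 Pa.

P₂ ≈ 83890 Pa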